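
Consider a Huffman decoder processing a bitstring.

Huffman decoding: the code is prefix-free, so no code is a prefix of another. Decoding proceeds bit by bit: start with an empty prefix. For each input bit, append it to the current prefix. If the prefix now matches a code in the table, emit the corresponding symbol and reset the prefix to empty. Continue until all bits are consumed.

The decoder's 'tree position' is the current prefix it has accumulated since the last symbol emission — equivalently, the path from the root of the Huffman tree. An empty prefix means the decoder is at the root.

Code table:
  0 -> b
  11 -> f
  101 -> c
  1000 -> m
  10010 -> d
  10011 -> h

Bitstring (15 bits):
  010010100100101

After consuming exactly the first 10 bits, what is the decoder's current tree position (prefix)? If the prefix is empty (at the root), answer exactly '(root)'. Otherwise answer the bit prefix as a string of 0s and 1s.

Answer: 1001

Derivation:
Bit 0: prefix='0' -> emit 'b', reset
Bit 1: prefix='1' (no match yet)
Bit 2: prefix='10' (no match yet)
Bit 3: prefix='100' (no match yet)
Bit 4: prefix='1001' (no match yet)
Bit 5: prefix='10010' -> emit 'd', reset
Bit 6: prefix='1' (no match yet)
Bit 7: prefix='10' (no match yet)
Bit 8: prefix='100' (no match yet)
Bit 9: prefix='1001' (no match yet)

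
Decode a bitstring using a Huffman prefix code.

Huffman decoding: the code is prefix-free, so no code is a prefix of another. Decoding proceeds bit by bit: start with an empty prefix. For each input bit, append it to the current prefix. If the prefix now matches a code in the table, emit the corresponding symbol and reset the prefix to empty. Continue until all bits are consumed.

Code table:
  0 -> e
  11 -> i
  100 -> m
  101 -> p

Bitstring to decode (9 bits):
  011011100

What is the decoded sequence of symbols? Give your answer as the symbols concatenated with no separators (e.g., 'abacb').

Bit 0: prefix='0' -> emit 'e', reset
Bit 1: prefix='1' (no match yet)
Bit 2: prefix='11' -> emit 'i', reset
Bit 3: prefix='0' -> emit 'e', reset
Bit 4: prefix='1' (no match yet)
Bit 5: prefix='11' -> emit 'i', reset
Bit 6: prefix='1' (no match yet)
Bit 7: prefix='10' (no match yet)
Bit 8: prefix='100' -> emit 'm', reset

Answer: eieim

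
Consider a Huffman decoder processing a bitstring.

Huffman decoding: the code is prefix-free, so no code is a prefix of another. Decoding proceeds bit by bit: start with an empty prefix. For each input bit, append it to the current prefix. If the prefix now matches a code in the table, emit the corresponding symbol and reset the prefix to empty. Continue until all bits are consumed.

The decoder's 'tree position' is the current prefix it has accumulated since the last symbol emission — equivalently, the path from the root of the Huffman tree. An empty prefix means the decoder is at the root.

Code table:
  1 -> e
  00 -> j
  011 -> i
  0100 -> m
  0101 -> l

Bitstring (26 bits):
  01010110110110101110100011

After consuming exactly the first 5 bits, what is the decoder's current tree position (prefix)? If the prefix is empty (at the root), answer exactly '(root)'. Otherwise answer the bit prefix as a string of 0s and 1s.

Bit 0: prefix='0' (no match yet)
Bit 1: prefix='01' (no match yet)
Bit 2: prefix='010' (no match yet)
Bit 3: prefix='0101' -> emit 'l', reset
Bit 4: prefix='0' (no match yet)

Answer: 0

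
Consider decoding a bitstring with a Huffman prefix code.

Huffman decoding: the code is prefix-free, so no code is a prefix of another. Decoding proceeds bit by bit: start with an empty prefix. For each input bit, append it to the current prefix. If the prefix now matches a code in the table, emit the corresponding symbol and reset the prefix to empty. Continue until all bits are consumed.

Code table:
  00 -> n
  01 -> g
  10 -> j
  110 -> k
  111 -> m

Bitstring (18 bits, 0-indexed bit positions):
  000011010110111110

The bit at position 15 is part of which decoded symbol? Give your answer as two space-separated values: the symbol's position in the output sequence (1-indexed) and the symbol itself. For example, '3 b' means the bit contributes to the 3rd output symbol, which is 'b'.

Bit 0: prefix='0' (no match yet)
Bit 1: prefix='00' -> emit 'n', reset
Bit 2: prefix='0' (no match yet)
Bit 3: prefix='00' -> emit 'n', reset
Bit 4: prefix='1' (no match yet)
Bit 5: prefix='11' (no match yet)
Bit 6: prefix='110' -> emit 'k', reset
Bit 7: prefix='1' (no match yet)
Bit 8: prefix='10' -> emit 'j', reset
Bit 9: prefix='1' (no match yet)
Bit 10: prefix='11' (no match yet)
Bit 11: prefix='110' -> emit 'k', reset
Bit 12: prefix='1' (no match yet)
Bit 13: prefix='11' (no match yet)
Bit 14: prefix='111' -> emit 'm', reset
Bit 15: prefix='1' (no match yet)
Bit 16: prefix='11' (no match yet)
Bit 17: prefix='110' -> emit 'k', reset

Answer: 7 k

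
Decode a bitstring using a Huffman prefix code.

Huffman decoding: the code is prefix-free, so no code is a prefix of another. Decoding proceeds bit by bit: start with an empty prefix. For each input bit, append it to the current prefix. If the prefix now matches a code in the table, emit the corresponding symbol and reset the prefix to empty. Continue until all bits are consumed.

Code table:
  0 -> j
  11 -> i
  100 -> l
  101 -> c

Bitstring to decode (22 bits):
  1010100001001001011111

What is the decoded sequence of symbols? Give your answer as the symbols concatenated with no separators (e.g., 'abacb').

Bit 0: prefix='1' (no match yet)
Bit 1: prefix='10' (no match yet)
Bit 2: prefix='101' -> emit 'c', reset
Bit 3: prefix='0' -> emit 'j', reset
Bit 4: prefix='1' (no match yet)
Bit 5: prefix='10' (no match yet)
Bit 6: prefix='100' -> emit 'l', reset
Bit 7: prefix='0' -> emit 'j', reset
Bit 8: prefix='0' -> emit 'j', reset
Bit 9: prefix='1' (no match yet)
Bit 10: prefix='10' (no match yet)
Bit 11: prefix='100' -> emit 'l', reset
Bit 12: prefix='1' (no match yet)
Bit 13: prefix='10' (no match yet)
Bit 14: prefix='100' -> emit 'l', reset
Bit 15: prefix='1' (no match yet)
Bit 16: prefix='10' (no match yet)
Bit 17: prefix='101' -> emit 'c', reset
Bit 18: prefix='1' (no match yet)
Bit 19: prefix='11' -> emit 'i', reset
Bit 20: prefix='1' (no match yet)
Bit 21: prefix='11' -> emit 'i', reset

Answer: cjljjllcii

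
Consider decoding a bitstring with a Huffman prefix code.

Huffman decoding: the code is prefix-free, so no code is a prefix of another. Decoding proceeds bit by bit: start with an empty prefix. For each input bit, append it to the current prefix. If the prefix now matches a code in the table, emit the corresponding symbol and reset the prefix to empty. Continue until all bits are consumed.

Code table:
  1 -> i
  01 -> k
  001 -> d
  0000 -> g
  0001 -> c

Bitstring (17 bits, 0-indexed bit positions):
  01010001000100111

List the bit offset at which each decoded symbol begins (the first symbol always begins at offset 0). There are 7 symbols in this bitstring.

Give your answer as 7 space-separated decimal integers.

Answer: 0 2 4 8 12 15 16

Derivation:
Bit 0: prefix='0' (no match yet)
Bit 1: prefix='01' -> emit 'k', reset
Bit 2: prefix='0' (no match yet)
Bit 3: prefix='01' -> emit 'k', reset
Bit 4: prefix='0' (no match yet)
Bit 5: prefix='00' (no match yet)
Bit 6: prefix='000' (no match yet)
Bit 7: prefix='0001' -> emit 'c', reset
Bit 8: prefix='0' (no match yet)
Bit 9: prefix='00' (no match yet)
Bit 10: prefix='000' (no match yet)
Bit 11: prefix='0001' -> emit 'c', reset
Bit 12: prefix='0' (no match yet)
Bit 13: prefix='00' (no match yet)
Bit 14: prefix='001' -> emit 'd', reset
Bit 15: prefix='1' -> emit 'i', reset
Bit 16: prefix='1' -> emit 'i', reset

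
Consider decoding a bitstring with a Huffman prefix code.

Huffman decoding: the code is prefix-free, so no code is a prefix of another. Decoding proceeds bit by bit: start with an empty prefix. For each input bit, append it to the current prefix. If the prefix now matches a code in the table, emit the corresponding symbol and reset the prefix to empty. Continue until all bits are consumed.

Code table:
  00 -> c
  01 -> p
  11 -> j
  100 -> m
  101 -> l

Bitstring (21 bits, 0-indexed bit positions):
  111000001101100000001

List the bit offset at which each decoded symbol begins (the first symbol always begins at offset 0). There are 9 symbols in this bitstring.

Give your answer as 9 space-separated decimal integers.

Answer: 0 2 5 7 9 12 15 17 19

Derivation:
Bit 0: prefix='1' (no match yet)
Bit 1: prefix='11' -> emit 'j', reset
Bit 2: prefix='1' (no match yet)
Bit 3: prefix='10' (no match yet)
Bit 4: prefix='100' -> emit 'm', reset
Bit 5: prefix='0' (no match yet)
Bit 6: prefix='00' -> emit 'c', reset
Bit 7: prefix='0' (no match yet)
Bit 8: prefix='01' -> emit 'p', reset
Bit 9: prefix='1' (no match yet)
Bit 10: prefix='10' (no match yet)
Bit 11: prefix='101' -> emit 'l', reset
Bit 12: prefix='1' (no match yet)
Bit 13: prefix='10' (no match yet)
Bit 14: prefix='100' -> emit 'm', reset
Bit 15: prefix='0' (no match yet)
Bit 16: prefix='00' -> emit 'c', reset
Bit 17: prefix='0' (no match yet)
Bit 18: prefix='00' -> emit 'c', reset
Bit 19: prefix='0' (no match yet)
Bit 20: prefix='01' -> emit 'p', reset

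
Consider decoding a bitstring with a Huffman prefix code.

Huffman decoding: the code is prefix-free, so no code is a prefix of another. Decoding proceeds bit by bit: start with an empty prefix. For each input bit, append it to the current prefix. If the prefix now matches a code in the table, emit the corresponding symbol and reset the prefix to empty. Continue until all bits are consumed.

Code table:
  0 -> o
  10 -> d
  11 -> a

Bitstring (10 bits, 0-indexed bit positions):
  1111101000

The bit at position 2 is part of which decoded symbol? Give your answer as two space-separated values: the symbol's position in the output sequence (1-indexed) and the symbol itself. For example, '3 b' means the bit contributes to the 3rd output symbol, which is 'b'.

Bit 0: prefix='1' (no match yet)
Bit 1: prefix='11' -> emit 'a', reset
Bit 2: prefix='1' (no match yet)
Bit 3: prefix='11' -> emit 'a', reset
Bit 4: prefix='1' (no match yet)
Bit 5: prefix='10' -> emit 'd', reset
Bit 6: prefix='1' (no match yet)

Answer: 2 a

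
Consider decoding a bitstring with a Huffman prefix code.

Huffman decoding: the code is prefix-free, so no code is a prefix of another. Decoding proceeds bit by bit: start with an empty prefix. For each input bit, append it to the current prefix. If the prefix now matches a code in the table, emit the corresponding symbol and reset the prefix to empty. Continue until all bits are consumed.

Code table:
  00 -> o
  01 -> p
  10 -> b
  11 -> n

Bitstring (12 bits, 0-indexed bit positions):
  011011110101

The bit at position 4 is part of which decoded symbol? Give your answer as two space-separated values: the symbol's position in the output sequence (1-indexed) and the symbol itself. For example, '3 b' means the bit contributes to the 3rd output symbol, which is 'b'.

Bit 0: prefix='0' (no match yet)
Bit 1: prefix='01' -> emit 'p', reset
Bit 2: prefix='1' (no match yet)
Bit 3: prefix='10' -> emit 'b', reset
Bit 4: prefix='1' (no match yet)
Bit 5: prefix='11' -> emit 'n', reset
Bit 6: prefix='1' (no match yet)
Bit 7: prefix='11' -> emit 'n', reset
Bit 8: prefix='0' (no match yet)

Answer: 3 n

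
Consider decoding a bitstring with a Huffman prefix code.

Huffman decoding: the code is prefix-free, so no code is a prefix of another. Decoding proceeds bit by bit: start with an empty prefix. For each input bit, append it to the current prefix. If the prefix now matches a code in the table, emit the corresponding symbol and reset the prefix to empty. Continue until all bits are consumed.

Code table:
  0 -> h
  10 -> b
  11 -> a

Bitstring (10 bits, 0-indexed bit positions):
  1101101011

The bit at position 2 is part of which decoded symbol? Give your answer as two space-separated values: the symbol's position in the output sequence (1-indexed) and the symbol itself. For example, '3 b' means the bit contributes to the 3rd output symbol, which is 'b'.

Answer: 2 h

Derivation:
Bit 0: prefix='1' (no match yet)
Bit 1: prefix='11' -> emit 'a', reset
Bit 2: prefix='0' -> emit 'h', reset
Bit 3: prefix='1' (no match yet)
Bit 4: prefix='11' -> emit 'a', reset
Bit 5: prefix='0' -> emit 'h', reset
Bit 6: prefix='1' (no match yet)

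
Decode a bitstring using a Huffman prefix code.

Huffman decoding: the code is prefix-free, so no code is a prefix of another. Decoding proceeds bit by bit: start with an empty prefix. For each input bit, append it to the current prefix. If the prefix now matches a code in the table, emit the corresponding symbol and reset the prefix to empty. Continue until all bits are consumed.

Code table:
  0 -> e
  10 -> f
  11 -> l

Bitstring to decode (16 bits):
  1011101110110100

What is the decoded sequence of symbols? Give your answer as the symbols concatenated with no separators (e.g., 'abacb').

Bit 0: prefix='1' (no match yet)
Bit 1: prefix='10' -> emit 'f', reset
Bit 2: prefix='1' (no match yet)
Bit 3: prefix='11' -> emit 'l', reset
Bit 4: prefix='1' (no match yet)
Bit 5: prefix='10' -> emit 'f', reset
Bit 6: prefix='1' (no match yet)
Bit 7: prefix='11' -> emit 'l', reset
Bit 8: prefix='1' (no match yet)
Bit 9: prefix='10' -> emit 'f', reset
Bit 10: prefix='1' (no match yet)
Bit 11: prefix='11' -> emit 'l', reset
Bit 12: prefix='0' -> emit 'e', reset
Bit 13: prefix='1' (no match yet)
Bit 14: prefix='10' -> emit 'f', reset
Bit 15: prefix='0' -> emit 'e', reset

Answer: flflflefe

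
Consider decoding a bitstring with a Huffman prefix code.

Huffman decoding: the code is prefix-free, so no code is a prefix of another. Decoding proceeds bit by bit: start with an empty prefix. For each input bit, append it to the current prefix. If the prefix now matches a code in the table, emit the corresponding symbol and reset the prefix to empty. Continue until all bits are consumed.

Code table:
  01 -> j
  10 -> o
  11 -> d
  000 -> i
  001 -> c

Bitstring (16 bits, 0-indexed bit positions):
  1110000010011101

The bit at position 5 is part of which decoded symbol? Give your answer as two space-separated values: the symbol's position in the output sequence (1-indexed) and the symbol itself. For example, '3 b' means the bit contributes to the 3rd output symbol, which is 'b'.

Bit 0: prefix='1' (no match yet)
Bit 1: prefix='11' -> emit 'd', reset
Bit 2: prefix='1' (no match yet)
Bit 3: prefix='10' -> emit 'o', reset
Bit 4: prefix='0' (no match yet)
Bit 5: prefix='00' (no match yet)
Bit 6: prefix='000' -> emit 'i', reset
Bit 7: prefix='0' (no match yet)
Bit 8: prefix='01' -> emit 'j', reset
Bit 9: prefix='0' (no match yet)

Answer: 3 i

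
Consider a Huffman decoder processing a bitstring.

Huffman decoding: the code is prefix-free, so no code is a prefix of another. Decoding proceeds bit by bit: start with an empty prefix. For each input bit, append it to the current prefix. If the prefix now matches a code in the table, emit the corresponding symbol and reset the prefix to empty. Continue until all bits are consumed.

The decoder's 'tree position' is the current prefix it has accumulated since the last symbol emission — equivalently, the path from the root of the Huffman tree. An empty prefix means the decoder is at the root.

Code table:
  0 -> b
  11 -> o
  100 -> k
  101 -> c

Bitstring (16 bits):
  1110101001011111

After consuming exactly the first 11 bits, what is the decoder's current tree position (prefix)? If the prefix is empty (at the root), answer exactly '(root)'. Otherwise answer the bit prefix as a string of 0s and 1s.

Answer: 10

Derivation:
Bit 0: prefix='1' (no match yet)
Bit 1: prefix='11' -> emit 'o', reset
Bit 2: prefix='1' (no match yet)
Bit 3: prefix='10' (no match yet)
Bit 4: prefix='101' -> emit 'c', reset
Bit 5: prefix='0' -> emit 'b', reset
Bit 6: prefix='1' (no match yet)
Bit 7: prefix='10' (no match yet)
Bit 8: prefix='100' -> emit 'k', reset
Bit 9: prefix='1' (no match yet)
Bit 10: prefix='10' (no match yet)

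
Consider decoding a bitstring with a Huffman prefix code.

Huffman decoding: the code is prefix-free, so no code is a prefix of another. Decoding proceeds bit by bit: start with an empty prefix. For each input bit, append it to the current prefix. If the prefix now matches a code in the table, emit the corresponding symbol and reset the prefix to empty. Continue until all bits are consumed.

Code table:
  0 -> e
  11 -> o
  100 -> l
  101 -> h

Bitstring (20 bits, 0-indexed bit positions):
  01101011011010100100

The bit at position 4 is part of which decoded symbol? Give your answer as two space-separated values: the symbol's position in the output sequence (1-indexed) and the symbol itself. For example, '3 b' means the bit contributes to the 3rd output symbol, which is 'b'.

Answer: 4 h

Derivation:
Bit 0: prefix='0' -> emit 'e', reset
Bit 1: prefix='1' (no match yet)
Bit 2: prefix='11' -> emit 'o', reset
Bit 3: prefix='0' -> emit 'e', reset
Bit 4: prefix='1' (no match yet)
Bit 5: prefix='10' (no match yet)
Bit 6: prefix='101' -> emit 'h', reset
Bit 7: prefix='1' (no match yet)
Bit 8: prefix='10' (no match yet)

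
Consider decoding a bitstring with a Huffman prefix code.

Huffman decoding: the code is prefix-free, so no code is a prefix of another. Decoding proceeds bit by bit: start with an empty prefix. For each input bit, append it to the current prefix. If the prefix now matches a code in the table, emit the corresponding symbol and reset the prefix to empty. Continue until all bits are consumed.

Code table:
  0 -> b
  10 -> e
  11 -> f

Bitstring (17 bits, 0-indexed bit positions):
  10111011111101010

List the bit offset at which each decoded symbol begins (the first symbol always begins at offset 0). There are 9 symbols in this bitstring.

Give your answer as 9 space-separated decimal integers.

Answer: 0 2 4 6 8 10 12 13 15

Derivation:
Bit 0: prefix='1' (no match yet)
Bit 1: prefix='10' -> emit 'e', reset
Bit 2: prefix='1' (no match yet)
Bit 3: prefix='11' -> emit 'f', reset
Bit 4: prefix='1' (no match yet)
Bit 5: prefix='10' -> emit 'e', reset
Bit 6: prefix='1' (no match yet)
Bit 7: prefix='11' -> emit 'f', reset
Bit 8: prefix='1' (no match yet)
Bit 9: prefix='11' -> emit 'f', reset
Bit 10: prefix='1' (no match yet)
Bit 11: prefix='11' -> emit 'f', reset
Bit 12: prefix='0' -> emit 'b', reset
Bit 13: prefix='1' (no match yet)
Bit 14: prefix='10' -> emit 'e', reset
Bit 15: prefix='1' (no match yet)
Bit 16: prefix='10' -> emit 'e', reset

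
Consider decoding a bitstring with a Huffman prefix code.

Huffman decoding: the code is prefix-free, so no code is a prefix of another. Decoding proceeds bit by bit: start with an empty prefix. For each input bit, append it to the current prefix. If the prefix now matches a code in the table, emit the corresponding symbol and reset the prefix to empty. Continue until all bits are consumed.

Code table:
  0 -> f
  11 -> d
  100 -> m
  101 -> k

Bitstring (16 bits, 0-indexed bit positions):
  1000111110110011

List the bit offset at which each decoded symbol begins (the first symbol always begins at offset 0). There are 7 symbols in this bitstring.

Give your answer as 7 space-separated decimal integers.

Answer: 0 3 4 6 8 11 14

Derivation:
Bit 0: prefix='1' (no match yet)
Bit 1: prefix='10' (no match yet)
Bit 2: prefix='100' -> emit 'm', reset
Bit 3: prefix='0' -> emit 'f', reset
Bit 4: prefix='1' (no match yet)
Bit 5: prefix='11' -> emit 'd', reset
Bit 6: prefix='1' (no match yet)
Bit 7: prefix='11' -> emit 'd', reset
Bit 8: prefix='1' (no match yet)
Bit 9: prefix='10' (no match yet)
Bit 10: prefix='101' -> emit 'k', reset
Bit 11: prefix='1' (no match yet)
Bit 12: prefix='10' (no match yet)
Bit 13: prefix='100' -> emit 'm', reset
Bit 14: prefix='1' (no match yet)
Bit 15: prefix='11' -> emit 'd', reset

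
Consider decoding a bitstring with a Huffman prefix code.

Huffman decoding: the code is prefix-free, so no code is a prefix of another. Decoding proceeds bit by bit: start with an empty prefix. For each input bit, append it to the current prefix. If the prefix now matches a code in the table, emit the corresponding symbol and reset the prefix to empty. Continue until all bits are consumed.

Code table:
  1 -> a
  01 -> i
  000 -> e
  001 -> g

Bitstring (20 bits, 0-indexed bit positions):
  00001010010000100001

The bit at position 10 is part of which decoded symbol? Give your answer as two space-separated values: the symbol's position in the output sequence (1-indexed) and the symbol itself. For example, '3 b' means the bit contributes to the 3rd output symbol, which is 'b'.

Answer: 5 e

Derivation:
Bit 0: prefix='0' (no match yet)
Bit 1: prefix='00' (no match yet)
Bit 2: prefix='000' -> emit 'e', reset
Bit 3: prefix='0' (no match yet)
Bit 4: prefix='01' -> emit 'i', reset
Bit 5: prefix='0' (no match yet)
Bit 6: prefix='01' -> emit 'i', reset
Bit 7: prefix='0' (no match yet)
Bit 8: prefix='00' (no match yet)
Bit 9: prefix='001' -> emit 'g', reset
Bit 10: prefix='0' (no match yet)
Bit 11: prefix='00' (no match yet)
Bit 12: prefix='000' -> emit 'e', reset
Bit 13: prefix='0' (no match yet)
Bit 14: prefix='01' -> emit 'i', reset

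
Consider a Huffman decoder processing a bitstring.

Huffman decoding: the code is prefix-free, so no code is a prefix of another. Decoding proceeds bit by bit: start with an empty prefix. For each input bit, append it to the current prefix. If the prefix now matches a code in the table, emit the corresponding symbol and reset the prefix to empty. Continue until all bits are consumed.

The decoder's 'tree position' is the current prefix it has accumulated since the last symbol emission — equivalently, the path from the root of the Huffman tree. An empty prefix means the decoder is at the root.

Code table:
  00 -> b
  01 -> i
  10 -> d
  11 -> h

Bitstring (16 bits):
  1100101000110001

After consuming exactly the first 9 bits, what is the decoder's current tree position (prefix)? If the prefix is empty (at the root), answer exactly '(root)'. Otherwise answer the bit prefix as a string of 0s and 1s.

Bit 0: prefix='1' (no match yet)
Bit 1: prefix='11' -> emit 'h', reset
Bit 2: prefix='0' (no match yet)
Bit 3: prefix='00' -> emit 'b', reset
Bit 4: prefix='1' (no match yet)
Bit 5: prefix='10' -> emit 'd', reset
Bit 6: prefix='1' (no match yet)
Bit 7: prefix='10' -> emit 'd', reset
Bit 8: prefix='0' (no match yet)

Answer: 0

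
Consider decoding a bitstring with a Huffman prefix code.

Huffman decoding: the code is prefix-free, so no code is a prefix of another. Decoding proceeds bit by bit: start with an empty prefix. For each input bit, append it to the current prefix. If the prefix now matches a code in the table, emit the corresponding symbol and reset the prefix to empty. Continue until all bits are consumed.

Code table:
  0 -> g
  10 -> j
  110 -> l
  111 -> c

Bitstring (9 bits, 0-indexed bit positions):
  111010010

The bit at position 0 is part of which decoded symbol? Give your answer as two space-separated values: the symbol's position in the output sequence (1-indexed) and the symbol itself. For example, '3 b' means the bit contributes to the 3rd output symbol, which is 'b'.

Answer: 1 c

Derivation:
Bit 0: prefix='1' (no match yet)
Bit 1: prefix='11' (no match yet)
Bit 2: prefix='111' -> emit 'c', reset
Bit 3: prefix='0' -> emit 'g', reset
Bit 4: prefix='1' (no match yet)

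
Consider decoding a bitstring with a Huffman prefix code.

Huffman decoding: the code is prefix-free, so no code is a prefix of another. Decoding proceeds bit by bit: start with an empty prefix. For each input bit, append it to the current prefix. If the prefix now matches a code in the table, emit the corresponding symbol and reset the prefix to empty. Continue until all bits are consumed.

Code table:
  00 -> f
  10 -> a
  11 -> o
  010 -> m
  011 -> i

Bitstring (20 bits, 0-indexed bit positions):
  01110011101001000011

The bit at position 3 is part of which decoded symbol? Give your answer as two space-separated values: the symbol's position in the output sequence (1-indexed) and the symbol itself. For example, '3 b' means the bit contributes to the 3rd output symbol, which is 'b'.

Answer: 2 a

Derivation:
Bit 0: prefix='0' (no match yet)
Bit 1: prefix='01' (no match yet)
Bit 2: prefix='011' -> emit 'i', reset
Bit 3: prefix='1' (no match yet)
Bit 4: prefix='10' -> emit 'a', reset
Bit 5: prefix='0' (no match yet)
Bit 6: prefix='01' (no match yet)
Bit 7: prefix='011' -> emit 'i', reset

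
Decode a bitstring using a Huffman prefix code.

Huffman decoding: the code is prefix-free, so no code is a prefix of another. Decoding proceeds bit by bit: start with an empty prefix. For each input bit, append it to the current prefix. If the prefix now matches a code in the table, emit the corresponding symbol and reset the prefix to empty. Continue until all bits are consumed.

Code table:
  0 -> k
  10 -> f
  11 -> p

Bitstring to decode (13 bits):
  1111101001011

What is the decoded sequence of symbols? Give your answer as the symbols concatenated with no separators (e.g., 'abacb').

Bit 0: prefix='1' (no match yet)
Bit 1: prefix='11' -> emit 'p', reset
Bit 2: prefix='1' (no match yet)
Bit 3: prefix='11' -> emit 'p', reset
Bit 4: prefix='1' (no match yet)
Bit 5: prefix='10' -> emit 'f', reset
Bit 6: prefix='1' (no match yet)
Bit 7: prefix='10' -> emit 'f', reset
Bit 8: prefix='0' -> emit 'k', reset
Bit 9: prefix='1' (no match yet)
Bit 10: prefix='10' -> emit 'f', reset
Bit 11: prefix='1' (no match yet)
Bit 12: prefix='11' -> emit 'p', reset

Answer: ppffkfp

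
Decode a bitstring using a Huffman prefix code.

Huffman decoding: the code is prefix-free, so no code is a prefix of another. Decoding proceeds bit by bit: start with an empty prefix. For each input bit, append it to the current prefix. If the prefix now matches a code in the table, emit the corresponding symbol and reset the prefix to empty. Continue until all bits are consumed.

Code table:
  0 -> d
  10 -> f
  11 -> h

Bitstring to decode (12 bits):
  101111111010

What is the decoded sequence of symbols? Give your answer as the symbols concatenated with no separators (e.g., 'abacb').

Answer: fhhhff

Derivation:
Bit 0: prefix='1' (no match yet)
Bit 1: prefix='10' -> emit 'f', reset
Bit 2: prefix='1' (no match yet)
Bit 3: prefix='11' -> emit 'h', reset
Bit 4: prefix='1' (no match yet)
Bit 5: prefix='11' -> emit 'h', reset
Bit 6: prefix='1' (no match yet)
Bit 7: prefix='11' -> emit 'h', reset
Bit 8: prefix='1' (no match yet)
Bit 9: prefix='10' -> emit 'f', reset
Bit 10: prefix='1' (no match yet)
Bit 11: prefix='10' -> emit 'f', reset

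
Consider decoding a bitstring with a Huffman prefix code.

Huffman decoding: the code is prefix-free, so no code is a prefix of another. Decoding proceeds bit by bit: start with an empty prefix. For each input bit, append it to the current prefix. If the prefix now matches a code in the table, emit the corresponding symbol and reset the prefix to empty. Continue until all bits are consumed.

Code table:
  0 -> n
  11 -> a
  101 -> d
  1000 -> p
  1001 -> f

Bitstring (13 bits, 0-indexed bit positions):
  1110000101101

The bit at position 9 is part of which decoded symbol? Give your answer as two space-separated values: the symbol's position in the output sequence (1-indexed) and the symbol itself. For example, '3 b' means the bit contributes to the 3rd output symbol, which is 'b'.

Answer: 4 d

Derivation:
Bit 0: prefix='1' (no match yet)
Bit 1: prefix='11' -> emit 'a', reset
Bit 2: prefix='1' (no match yet)
Bit 3: prefix='10' (no match yet)
Bit 4: prefix='100' (no match yet)
Bit 5: prefix='1000' -> emit 'p', reset
Bit 6: prefix='0' -> emit 'n', reset
Bit 7: prefix='1' (no match yet)
Bit 8: prefix='10' (no match yet)
Bit 9: prefix='101' -> emit 'd', reset
Bit 10: prefix='1' (no match yet)
Bit 11: prefix='10' (no match yet)
Bit 12: prefix='101' -> emit 'd', reset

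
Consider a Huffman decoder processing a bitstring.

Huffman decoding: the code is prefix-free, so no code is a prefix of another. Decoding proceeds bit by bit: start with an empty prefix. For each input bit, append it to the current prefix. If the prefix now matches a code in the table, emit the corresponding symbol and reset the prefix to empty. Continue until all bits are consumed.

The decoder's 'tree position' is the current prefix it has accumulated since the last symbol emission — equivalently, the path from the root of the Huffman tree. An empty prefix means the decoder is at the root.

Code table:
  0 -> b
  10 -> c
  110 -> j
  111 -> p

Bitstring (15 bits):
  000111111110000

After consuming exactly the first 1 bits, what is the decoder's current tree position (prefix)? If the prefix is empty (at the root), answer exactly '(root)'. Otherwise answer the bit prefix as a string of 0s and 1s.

Bit 0: prefix='0' -> emit 'b', reset

Answer: (root)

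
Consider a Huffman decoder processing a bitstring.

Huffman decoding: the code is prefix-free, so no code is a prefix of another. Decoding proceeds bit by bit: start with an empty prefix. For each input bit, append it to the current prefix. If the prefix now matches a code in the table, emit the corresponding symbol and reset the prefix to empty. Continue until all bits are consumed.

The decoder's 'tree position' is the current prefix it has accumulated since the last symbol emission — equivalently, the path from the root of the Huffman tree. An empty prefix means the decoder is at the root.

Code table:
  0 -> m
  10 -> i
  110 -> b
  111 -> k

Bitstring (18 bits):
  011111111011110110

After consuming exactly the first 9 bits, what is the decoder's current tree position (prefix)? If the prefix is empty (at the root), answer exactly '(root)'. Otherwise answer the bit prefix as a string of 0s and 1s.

Bit 0: prefix='0' -> emit 'm', reset
Bit 1: prefix='1' (no match yet)
Bit 2: prefix='11' (no match yet)
Bit 3: prefix='111' -> emit 'k', reset
Bit 4: prefix='1' (no match yet)
Bit 5: prefix='11' (no match yet)
Bit 6: prefix='111' -> emit 'k', reset
Bit 7: prefix='1' (no match yet)
Bit 8: prefix='11' (no match yet)

Answer: 11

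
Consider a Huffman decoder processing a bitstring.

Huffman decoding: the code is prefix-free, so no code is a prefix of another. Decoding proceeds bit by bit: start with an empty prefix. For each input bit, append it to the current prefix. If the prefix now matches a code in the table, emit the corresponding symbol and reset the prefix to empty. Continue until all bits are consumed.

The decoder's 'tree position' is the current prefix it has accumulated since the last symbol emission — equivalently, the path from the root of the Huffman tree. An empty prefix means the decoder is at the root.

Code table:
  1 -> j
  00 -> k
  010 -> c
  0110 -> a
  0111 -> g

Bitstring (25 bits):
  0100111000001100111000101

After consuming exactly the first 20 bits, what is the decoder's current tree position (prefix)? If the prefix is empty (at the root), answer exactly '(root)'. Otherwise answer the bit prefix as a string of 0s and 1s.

Answer: 0

Derivation:
Bit 0: prefix='0' (no match yet)
Bit 1: prefix='01' (no match yet)
Bit 2: prefix='010' -> emit 'c', reset
Bit 3: prefix='0' (no match yet)
Bit 4: prefix='01' (no match yet)
Bit 5: prefix='011' (no match yet)
Bit 6: prefix='0111' -> emit 'g', reset
Bit 7: prefix='0' (no match yet)
Bit 8: prefix='00' -> emit 'k', reset
Bit 9: prefix='0' (no match yet)
Bit 10: prefix='00' -> emit 'k', reset
Bit 11: prefix='0' (no match yet)
Bit 12: prefix='01' (no match yet)
Bit 13: prefix='011' (no match yet)
Bit 14: prefix='0110' -> emit 'a', reset
Bit 15: prefix='0' (no match yet)
Bit 16: prefix='01' (no match yet)
Bit 17: prefix='011' (no match yet)
Bit 18: prefix='0111' -> emit 'g', reset
Bit 19: prefix='0' (no match yet)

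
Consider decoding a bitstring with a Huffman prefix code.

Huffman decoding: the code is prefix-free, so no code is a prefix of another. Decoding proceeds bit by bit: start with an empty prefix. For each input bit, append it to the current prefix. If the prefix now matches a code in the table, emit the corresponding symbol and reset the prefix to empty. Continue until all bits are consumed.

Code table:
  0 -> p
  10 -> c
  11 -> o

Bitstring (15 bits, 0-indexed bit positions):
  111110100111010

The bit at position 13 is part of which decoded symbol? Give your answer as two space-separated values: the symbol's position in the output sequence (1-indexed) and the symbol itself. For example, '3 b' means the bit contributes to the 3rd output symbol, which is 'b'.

Answer: 8 c

Derivation:
Bit 0: prefix='1' (no match yet)
Bit 1: prefix='11' -> emit 'o', reset
Bit 2: prefix='1' (no match yet)
Bit 3: prefix='11' -> emit 'o', reset
Bit 4: prefix='1' (no match yet)
Bit 5: prefix='10' -> emit 'c', reset
Bit 6: prefix='1' (no match yet)
Bit 7: prefix='10' -> emit 'c', reset
Bit 8: prefix='0' -> emit 'p', reset
Bit 9: prefix='1' (no match yet)
Bit 10: prefix='11' -> emit 'o', reset
Bit 11: prefix='1' (no match yet)
Bit 12: prefix='10' -> emit 'c', reset
Bit 13: prefix='1' (no match yet)
Bit 14: prefix='10' -> emit 'c', reset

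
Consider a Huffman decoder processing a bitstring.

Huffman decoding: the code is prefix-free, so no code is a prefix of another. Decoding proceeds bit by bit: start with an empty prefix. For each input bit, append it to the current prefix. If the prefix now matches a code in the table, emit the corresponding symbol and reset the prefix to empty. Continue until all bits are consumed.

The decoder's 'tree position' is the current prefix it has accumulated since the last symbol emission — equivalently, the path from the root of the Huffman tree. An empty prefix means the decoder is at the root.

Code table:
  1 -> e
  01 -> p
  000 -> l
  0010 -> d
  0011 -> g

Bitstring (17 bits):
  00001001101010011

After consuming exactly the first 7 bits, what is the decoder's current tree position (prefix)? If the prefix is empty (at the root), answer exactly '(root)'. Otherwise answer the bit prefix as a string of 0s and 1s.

Answer: 00

Derivation:
Bit 0: prefix='0' (no match yet)
Bit 1: prefix='00' (no match yet)
Bit 2: prefix='000' -> emit 'l', reset
Bit 3: prefix='0' (no match yet)
Bit 4: prefix='01' -> emit 'p', reset
Bit 5: prefix='0' (no match yet)
Bit 6: prefix='00' (no match yet)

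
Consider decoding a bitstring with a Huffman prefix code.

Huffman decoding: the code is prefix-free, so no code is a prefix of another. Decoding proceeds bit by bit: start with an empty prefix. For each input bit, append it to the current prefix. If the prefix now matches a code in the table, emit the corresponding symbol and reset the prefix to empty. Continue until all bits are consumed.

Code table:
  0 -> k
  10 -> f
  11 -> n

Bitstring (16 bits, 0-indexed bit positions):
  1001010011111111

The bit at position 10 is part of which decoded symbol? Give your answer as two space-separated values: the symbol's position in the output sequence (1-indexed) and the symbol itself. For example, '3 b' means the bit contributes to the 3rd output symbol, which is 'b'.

Answer: 7 n

Derivation:
Bit 0: prefix='1' (no match yet)
Bit 1: prefix='10' -> emit 'f', reset
Bit 2: prefix='0' -> emit 'k', reset
Bit 3: prefix='1' (no match yet)
Bit 4: prefix='10' -> emit 'f', reset
Bit 5: prefix='1' (no match yet)
Bit 6: prefix='10' -> emit 'f', reset
Bit 7: prefix='0' -> emit 'k', reset
Bit 8: prefix='1' (no match yet)
Bit 9: prefix='11' -> emit 'n', reset
Bit 10: prefix='1' (no match yet)
Bit 11: prefix='11' -> emit 'n', reset
Bit 12: prefix='1' (no match yet)
Bit 13: prefix='11' -> emit 'n', reset
Bit 14: prefix='1' (no match yet)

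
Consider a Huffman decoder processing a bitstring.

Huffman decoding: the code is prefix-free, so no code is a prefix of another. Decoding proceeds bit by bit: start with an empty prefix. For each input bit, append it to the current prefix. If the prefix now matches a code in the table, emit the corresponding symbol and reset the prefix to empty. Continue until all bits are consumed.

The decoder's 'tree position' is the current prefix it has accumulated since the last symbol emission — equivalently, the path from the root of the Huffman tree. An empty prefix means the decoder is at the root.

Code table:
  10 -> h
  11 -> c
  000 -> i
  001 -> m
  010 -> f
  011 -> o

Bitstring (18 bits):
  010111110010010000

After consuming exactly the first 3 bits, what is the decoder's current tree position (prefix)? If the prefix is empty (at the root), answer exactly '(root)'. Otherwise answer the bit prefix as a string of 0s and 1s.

Answer: (root)

Derivation:
Bit 0: prefix='0' (no match yet)
Bit 1: prefix='01' (no match yet)
Bit 2: prefix='010' -> emit 'f', reset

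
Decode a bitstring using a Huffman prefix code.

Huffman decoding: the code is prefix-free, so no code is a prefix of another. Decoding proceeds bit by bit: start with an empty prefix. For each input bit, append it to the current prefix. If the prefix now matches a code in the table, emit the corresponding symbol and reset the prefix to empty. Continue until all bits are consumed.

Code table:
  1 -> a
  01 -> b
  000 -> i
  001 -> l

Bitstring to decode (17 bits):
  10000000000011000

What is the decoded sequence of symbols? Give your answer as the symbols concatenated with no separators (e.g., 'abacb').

Bit 0: prefix='1' -> emit 'a', reset
Bit 1: prefix='0' (no match yet)
Bit 2: prefix='00' (no match yet)
Bit 3: prefix='000' -> emit 'i', reset
Bit 4: prefix='0' (no match yet)
Bit 5: prefix='00' (no match yet)
Bit 6: prefix='000' -> emit 'i', reset
Bit 7: prefix='0' (no match yet)
Bit 8: prefix='00' (no match yet)
Bit 9: prefix='000' -> emit 'i', reset
Bit 10: prefix='0' (no match yet)
Bit 11: prefix='00' (no match yet)
Bit 12: prefix='001' -> emit 'l', reset
Bit 13: prefix='1' -> emit 'a', reset
Bit 14: prefix='0' (no match yet)
Bit 15: prefix='00' (no match yet)
Bit 16: prefix='000' -> emit 'i', reset

Answer: aiiilai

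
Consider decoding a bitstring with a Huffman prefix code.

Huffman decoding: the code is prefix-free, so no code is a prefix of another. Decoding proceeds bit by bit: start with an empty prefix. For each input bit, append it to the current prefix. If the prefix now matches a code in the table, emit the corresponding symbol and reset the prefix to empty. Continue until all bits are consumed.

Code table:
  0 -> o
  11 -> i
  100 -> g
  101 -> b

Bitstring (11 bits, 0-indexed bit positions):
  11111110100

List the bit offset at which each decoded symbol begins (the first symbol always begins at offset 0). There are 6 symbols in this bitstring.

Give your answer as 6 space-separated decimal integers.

Answer: 0 2 4 6 9 10

Derivation:
Bit 0: prefix='1' (no match yet)
Bit 1: prefix='11' -> emit 'i', reset
Bit 2: prefix='1' (no match yet)
Bit 3: prefix='11' -> emit 'i', reset
Bit 4: prefix='1' (no match yet)
Bit 5: prefix='11' -> emit 'i', reset
Bit 6: prefix='1' (no match yet)
Bit 7: prefix='10' (no match yet)
Bit 8: prefix='101' -> emit 'b', reset
Bit 9: prefix='0' -> emit 'o', reset
Bit 10: prefix='0' -> emit 'o', reset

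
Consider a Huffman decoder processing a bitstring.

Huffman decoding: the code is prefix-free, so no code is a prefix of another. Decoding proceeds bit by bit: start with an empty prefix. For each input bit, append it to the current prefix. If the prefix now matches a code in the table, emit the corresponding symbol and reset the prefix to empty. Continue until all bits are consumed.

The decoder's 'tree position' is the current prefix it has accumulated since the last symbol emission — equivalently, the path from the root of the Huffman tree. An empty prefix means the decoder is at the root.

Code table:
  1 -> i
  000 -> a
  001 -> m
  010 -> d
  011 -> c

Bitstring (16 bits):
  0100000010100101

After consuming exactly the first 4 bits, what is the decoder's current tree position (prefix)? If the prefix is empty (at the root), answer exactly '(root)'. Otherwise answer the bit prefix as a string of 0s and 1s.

Bit 0: prefix='0' (no match yet)
Bit 1: prefix='01' (no match yet)
Bit 2: prefix='010' -> emit 'd', reset
Bit 3: prefix='0' (no match yet)

Answer: 0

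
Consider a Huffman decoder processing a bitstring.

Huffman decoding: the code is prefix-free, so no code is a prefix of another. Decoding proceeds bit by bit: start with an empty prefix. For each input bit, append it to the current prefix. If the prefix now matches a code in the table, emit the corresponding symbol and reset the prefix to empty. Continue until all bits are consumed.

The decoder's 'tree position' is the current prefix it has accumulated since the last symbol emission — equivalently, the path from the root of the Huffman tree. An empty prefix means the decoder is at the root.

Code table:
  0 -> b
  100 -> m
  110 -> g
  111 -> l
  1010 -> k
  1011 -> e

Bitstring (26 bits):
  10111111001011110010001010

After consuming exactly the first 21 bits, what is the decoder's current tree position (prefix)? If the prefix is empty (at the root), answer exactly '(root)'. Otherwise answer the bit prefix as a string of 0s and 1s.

Answer: (root)

Derivation:
Bit 0: prefix='1' (no match yet)
Bit 1: prefix='10' (no match yet)
Bit 2: prefix='101' (no match yet)
Bit 3: prefix='1011' -> emit 'e', reset
Bit 4: prefix='1' (no match yet)
Bit 5: prefix='11' (no match yet)
Bit 6: prefix='111' -> emit 'l', reset
Bit 7: prefix='1' (no match yet)
Bit 8: prefix='10' (no match yet)
Bit 9: prefix='100' -> emit 'm', reset
Bit 10: prefix='1' (no match yet)
Bit 11: prefix='10' (no match yet)
Bit 12: prefix='101' (no match yet)
Bit 13: prefix='1011' -> emit 'e', reset
Bit 14: prefix='1' (no match yet)
Bit 15: prefix='11' (no match yet)
Bit 16: prefix='110' -> emit 'g', reset
Bit 17: prefix='0' -> emit 'b', reset
Bit 18: prefix='1' (no match yet)
Bit 19: prefix='10' (no match yet)
Bit 20: prefix='100' -> emit 'm', reset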